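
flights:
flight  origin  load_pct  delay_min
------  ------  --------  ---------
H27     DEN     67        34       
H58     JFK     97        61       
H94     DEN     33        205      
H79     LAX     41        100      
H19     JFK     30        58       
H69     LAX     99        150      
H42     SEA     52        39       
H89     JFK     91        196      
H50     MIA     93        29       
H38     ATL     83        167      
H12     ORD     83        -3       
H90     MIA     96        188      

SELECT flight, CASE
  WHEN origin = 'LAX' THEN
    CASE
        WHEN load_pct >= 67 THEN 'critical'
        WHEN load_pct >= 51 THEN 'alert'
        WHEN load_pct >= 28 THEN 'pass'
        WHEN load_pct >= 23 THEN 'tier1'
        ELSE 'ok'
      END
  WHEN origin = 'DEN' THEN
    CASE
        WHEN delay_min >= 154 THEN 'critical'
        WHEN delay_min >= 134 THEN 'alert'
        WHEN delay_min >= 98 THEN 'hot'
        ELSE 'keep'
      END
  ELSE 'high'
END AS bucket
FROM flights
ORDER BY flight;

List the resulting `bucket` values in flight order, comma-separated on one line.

high, high, keep, high, high, high, high, critical, pass, high, high, critical

flight=H12: origin='ORD' → outer ELSE → high
flight=H19: origin='JFK' → outer ELSE → high
flight=H27: origin='DEN' → inner[ELSE] → keep
flight=H38: origin='ATL' → outer ELSE → high
flight=H42: origin='SEA' → outer ELSE → high
flight=H50: origin='MIA' → outer ELSE → high
flight=H58: origin='JFK' → outer ELSE → high
flight=H69: origin='LAX' → inner[load_pct >= 67] → critical
flight=H79: origin='LAX' → inner[load_pct >= 28] → pass
flight=H89: origin='JFK' → outer ELSE → high
flight=H90: origin='MIA' → outer ELSE → high
flight=H94: origin='DEN' → inner[delay_min >= 154] → critical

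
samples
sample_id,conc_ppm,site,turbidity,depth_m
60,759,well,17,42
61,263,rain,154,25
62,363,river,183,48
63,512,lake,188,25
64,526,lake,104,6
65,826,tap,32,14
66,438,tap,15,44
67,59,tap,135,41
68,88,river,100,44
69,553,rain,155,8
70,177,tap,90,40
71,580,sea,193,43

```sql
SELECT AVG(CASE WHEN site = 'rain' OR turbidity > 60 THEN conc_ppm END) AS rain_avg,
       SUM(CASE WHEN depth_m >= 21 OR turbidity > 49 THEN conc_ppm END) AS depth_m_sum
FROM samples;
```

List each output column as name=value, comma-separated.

[rain_avg: site = 'rain' OR turbidity > 60]
sample_id=60: ✗
sample_id=61: ✓ → 263
sample_id=62: ✓ → 363
sample_id=63: ✓ → 512
sample_id=64: ✓ → 526
sample_id=65: ✗
sample_id=66: ✗
sample_id=67: ✓ → 59
sample_id=68: ✓ → 88
sample_id=69: ✓ → 553
sample_id=70: ✓ → 177
sample_id=71: ✓ → 580
rain_avg = (263 + 363 + 512 + 526 + 59 + 88 + 553 + 177 + 580) / 9 = 346.7777777778
—
[depth_m_sum: depth_m >= 21 OR turbidity > 49]
sample_id=60: ✓ → 759
sample_id=61: ✓ → 263
sample_id=62: ✓ → 363
sample_id=63: ✓ → 512
sample_id=64: ✓ → 526
sample_id=65: ✗
sample_id=66: ✓ → 438
sample_id=67: ✓ → 59
sample_id=68: ✓ → 88
sample_id=69: ✓ → 553
sample_id=70: ✓ → 177
sample_id=71: ✓ → 580
depth_m_sum = 759 + 263 + 363 + 512 + 526 + 438 + 59 + 88 + 553 + 177 + 580 = 4318

rain_avg=346.7777777778, depth_m_sum=4318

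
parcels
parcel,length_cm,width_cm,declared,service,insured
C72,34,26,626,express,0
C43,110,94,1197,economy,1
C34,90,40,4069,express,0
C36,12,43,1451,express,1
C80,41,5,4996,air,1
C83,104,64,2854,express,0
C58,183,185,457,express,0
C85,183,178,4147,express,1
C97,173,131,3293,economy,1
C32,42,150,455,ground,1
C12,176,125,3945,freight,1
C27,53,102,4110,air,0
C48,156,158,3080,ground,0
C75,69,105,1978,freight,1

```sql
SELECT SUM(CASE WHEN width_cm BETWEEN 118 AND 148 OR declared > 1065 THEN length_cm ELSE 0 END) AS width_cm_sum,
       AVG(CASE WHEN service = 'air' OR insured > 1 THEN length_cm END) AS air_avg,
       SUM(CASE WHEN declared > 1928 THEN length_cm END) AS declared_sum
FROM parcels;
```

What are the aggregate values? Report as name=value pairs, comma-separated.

width_cm_sum=1167, air_avg=47, declared_sum=1045

[width_cm_sum: width_cm BETWEEN 118 AND 148 OR declared > 1065]
parcel=C72: ✗
parcel=C43: ✓ → 110
parcel=C34: ✓ → 90
parcel=C36: ✓ → 12
parcel=C80: ✓ → 41
parcel=C83: ✓ → 104
parcel=C58: ✗
parcel=C85: ✓ → 183
parcel=C97: ✓ → 173
parcel=C32: ✗
parcel=C12: ✓ → 176
parcel=C27: ✓ → 53
parcel=C48: ✓ → 156
parcel=C75: ✓ → 69
width_cm_sum = 110 + 90 + 12 + 41 + 104 + 183 + 173 + 176 + 53 + 156 + 69 = 1167
—
[air_avg: service = 'air' OR insured > 1]
parcel=C72: ✗
parcel=C43: ✗
parcel=C34: ✗
parcel=C36: ✗
parcel=C80: ✓ → 41
parcel=C83: ✗
parcel=C58: ✗
parcel=C85: ✗
parcel=C97: ✗
parcel=C32: ✗
parcel=C12: ✗
parcel=C27: ✓ → 53
parcel=C48: ✗
parcel=C75: ✗
air_avg = (41 + 53) / 2 = 47
—
[declared_sum: declared > 1928]
parcel=C72: ✗
parcel=C43: ✗
parcel=C34: ✓ → 90
parcel=C36: ✗
parcel=C80: ✓ → 41
parcel=C83: ✓ → 104
parcel=C58: ✗
parcel=C85: ✓ → 183
parcel=C97: ✓ → 173
parcel=C32: ✗
parcel=C12: ✓ → 176
parcel=C27: ✓ → 53
parcel=C48: ✓ → 156
parcel=C75: ✓ → 69
declared_sum = 90 + 41 + 104 + 183 + 173 + 176 + 53 + 156 + 69 = 1045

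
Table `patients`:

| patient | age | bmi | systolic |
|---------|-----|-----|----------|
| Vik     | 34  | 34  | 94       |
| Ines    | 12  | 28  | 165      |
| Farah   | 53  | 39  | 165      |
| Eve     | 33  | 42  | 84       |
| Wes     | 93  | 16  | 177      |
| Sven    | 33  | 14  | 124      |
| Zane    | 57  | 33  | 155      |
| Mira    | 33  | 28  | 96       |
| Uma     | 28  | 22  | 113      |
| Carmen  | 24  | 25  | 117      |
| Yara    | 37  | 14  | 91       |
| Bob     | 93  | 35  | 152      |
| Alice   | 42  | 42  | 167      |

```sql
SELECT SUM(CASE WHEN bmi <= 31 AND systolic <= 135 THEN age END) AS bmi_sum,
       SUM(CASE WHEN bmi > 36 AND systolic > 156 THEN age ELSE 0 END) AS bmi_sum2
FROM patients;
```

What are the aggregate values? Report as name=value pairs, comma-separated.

[bmi_sum: bmi <= 31 AND systolic <= 135]
patient=Vik: ✗
patient=Ines: ✗
patient=Farah: ✗
patient=Eve: ✗
patient=Wes: ✗
patient=Sven: ✓ → 33
patient=Zane: ✗
patient=Mira: ✓ → 33
patient=Uma: ✓ → 28
patient=Carmen: ✓ → 24
patient=Yara: ✓ → 37
patient=Bob: ✗
patient=Alice: ✗
bmi_sum = 33 + 33 + 28 + 24 + 37 = 155
—
[bmi_sum2: bmi > 36 AND systolic > 156]
patient=Vik: ✗
patient=Ines: ✗
patient=Farah: ✓ → 53
patient=Eve: ✗
patient=Wes: ✗
patient=Sven: ✗
patient=Zane: ✗
patient=Mira: ✗
patient=Uma: ✗
patient=Carmen: ✗
patient=Yara: ✗
patient=Bob: ✗
patient=Alice: ✓ → 42
bmi_sum2 = 53 + 42 = 95

bmi_sum=155, bmi_sum2=95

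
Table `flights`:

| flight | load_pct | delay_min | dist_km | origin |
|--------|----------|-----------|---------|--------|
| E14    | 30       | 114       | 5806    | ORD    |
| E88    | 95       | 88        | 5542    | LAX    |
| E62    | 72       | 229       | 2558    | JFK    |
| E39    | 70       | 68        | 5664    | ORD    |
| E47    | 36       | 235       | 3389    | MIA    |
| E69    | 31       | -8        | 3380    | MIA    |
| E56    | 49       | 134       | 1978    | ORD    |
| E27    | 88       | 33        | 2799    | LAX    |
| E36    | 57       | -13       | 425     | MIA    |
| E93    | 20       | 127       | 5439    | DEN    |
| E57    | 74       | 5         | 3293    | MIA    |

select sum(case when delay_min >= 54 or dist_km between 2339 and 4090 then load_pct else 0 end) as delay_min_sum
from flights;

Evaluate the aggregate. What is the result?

flight=E14: ✓ → 30
flight=E88: ✓ → 95
flight=E62: ✓ → 72
flight=E39: ✓ → 70
flight=E47: ✓ → 36
flight=E69: ✓ → 31
flight=E56: ✓ → 49
flight=E27: ✓ → 88
flight=E36: ✗
flight=E93: ✓ → 20
flight=E57: ✓ → 74
delay_min_sum = 30 + 95 + 72 + 70 + 36 + 31 + 49 + 88 + 20 + 74 = 565

565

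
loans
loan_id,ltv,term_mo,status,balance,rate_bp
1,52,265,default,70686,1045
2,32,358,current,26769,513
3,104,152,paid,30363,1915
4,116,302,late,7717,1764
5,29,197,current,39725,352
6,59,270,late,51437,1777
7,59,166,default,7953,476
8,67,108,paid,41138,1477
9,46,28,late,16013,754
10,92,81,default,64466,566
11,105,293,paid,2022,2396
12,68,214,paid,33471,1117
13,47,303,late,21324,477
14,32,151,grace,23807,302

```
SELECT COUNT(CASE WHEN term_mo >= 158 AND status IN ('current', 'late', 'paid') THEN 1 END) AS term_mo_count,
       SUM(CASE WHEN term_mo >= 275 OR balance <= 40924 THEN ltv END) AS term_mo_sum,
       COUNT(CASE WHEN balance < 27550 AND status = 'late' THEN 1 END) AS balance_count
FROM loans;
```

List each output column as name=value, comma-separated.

[term_mo_count: term_mo >= 158 AND status IN ('current', 'late', 'paid')]
loan_id=1: ✗
loan_id=2: ✓ → 1
loan_id=3: ✗
loan_id=4: ✓ → 1
loan_id=5: ✓ → 1
loan_id=6: ✓ → 1
loan_id=7: ✗
loan_id=8: ✗
loan_id=9: ✗
loan_id=10: ✗
loan_id=11: ✓ → 1
loan_id=12: ✓ → 1
loan_id=13: ✓ → 1
loan_id=14: ✗
term_mo_count = COUNT(1, 1, 1, 1, 1, 1, 1) = 7
—
[term_mo_sum: term_mo >= 275 OR balance <= 40924]
loan_id=1: ✗
loan_id=2: ✓ → 32
loan_id=3: ✓ → 104
loan_id=4: ✓ → 116
loan_id=5: ✓ → 29
loan_id=6: ✗
loan_id=7: ✓ → 59
loan_id=8: ✗
loan_id=9: ✓ → 46
loan_id=10: ✗
loan_id=11: ✓ → 105
loan_id=12: ✓ → 68
loan_id=13: ✓ → 47
loan_id=14: ✓ → 32
term_mo_sum = 32 + 104 + 116 + 29 + 59 + 46 + 105 + 68 + 47 + 32 = 638
—
[balance_count: balance < 27550 AND status = 'late']
loan_id=1: ✗
loan_id=2: ✗
loan_id=3: ✗
loan_id=4: ✓ → 1
loan_id=5: ✗
loan_id=6: ✗
loan_id=7: ✗
loan_id=8: ✗
loan_id=9: ✓ → 1
loan_id=10: ✗
loan_id=11: ✗
loan_id=12: ✗
loan_id=13: ✓ → 1
loan_id=14: ✗
balance_count = COUNT(1, 1, 1) = 3

term_mo_count=7, term_mo_sum=638, balance_count=3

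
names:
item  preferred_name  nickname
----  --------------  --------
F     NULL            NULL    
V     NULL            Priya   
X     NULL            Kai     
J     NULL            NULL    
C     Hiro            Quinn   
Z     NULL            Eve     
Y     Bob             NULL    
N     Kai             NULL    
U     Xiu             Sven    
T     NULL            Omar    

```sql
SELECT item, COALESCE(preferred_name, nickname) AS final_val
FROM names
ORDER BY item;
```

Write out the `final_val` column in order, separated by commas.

Hiro, NULL, NULL, Kai, Omar, Xiu, Priya, Kai, Bob, Eve

item=C: preferred_name=Hiro → Hiro
item=F: preferred_name=NULL, nickname=NULL (all NULL) → NULL
item=J: preferred_name=NULL, nickname=NULL (all NULL) → NULL
item=N: preferred_name=Kai → Kai
item=T: preferred_name=NULL, nickname=Omar → Omar
item=U: preferred_name=Xiu → Xiu
item=V: preferred_name=NULL, nickname=Priya → Priya
item=X: preferred_name=NULL, nickname=Kai → Kai
item=Y: preferred_name=Bob → Bob
item=Z: preferred_name=NULL, nickname=Eve → Eve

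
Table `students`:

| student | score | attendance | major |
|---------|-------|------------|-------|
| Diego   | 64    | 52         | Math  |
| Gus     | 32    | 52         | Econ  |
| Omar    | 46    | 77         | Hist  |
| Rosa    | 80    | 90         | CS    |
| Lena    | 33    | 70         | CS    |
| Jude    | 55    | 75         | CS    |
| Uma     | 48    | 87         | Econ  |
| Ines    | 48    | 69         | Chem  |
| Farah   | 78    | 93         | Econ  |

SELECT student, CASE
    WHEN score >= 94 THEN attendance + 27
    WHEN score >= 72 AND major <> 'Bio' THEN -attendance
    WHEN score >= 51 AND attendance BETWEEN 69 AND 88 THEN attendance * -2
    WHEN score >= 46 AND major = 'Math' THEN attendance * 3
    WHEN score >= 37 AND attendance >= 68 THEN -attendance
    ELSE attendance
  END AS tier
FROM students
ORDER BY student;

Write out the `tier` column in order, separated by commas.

student=Diego: score >= 46 AND major = 'Math' → 156
student=Farah: score >= 72 AND major <> 'Bio' → -93
student=Gus: ELSE → 52
student=Ines: score >= 37 AND attendance >= 68 → -69
student=Jude: score >= 51 AND attendance BETWEEN 69 AND 88 → -150
student=Lena: ELSE → 70
student=Omar: score >= 37 AND attendance >= 68 → -77
student=Rosa: score >= 72 AND major <> 'Bio' → -90
student=Uma: score >= 37 AND attendance >= 68 → -87

156, -93, 52, -69, -150, 70, -77, -90, -87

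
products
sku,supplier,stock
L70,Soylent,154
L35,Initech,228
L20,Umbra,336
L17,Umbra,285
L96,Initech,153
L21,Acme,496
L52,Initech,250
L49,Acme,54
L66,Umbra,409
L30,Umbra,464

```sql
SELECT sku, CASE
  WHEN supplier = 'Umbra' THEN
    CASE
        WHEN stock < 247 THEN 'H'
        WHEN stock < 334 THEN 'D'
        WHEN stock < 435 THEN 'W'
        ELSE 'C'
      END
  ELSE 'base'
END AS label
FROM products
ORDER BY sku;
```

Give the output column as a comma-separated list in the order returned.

D, W, base, C, base, base, base, W, base, base

sku=L17: supplier='Umbra' → inner[stock < 334] → D
sku=L20: supplier='Umbra' → inner[stock < 435] → W
sku=L21: supplier='Acme' → outer ELSE → base
sku=L30: supplier='Umbra' → inner[ELSE] → C
sku=L35: supplier='Initech' → outer ELSE → base
sku=L49: supplier='Acme' → outer ELSE → base
sku=L52: supplier='Initech' → outer ELSE → base
sku=L66: supplier='Umbra' → inner[stock < 435] → W
sku=L70: supplier='Soylent' → outer ELSE → base
sku=L96: supplier='Initech' → outer ELSE → base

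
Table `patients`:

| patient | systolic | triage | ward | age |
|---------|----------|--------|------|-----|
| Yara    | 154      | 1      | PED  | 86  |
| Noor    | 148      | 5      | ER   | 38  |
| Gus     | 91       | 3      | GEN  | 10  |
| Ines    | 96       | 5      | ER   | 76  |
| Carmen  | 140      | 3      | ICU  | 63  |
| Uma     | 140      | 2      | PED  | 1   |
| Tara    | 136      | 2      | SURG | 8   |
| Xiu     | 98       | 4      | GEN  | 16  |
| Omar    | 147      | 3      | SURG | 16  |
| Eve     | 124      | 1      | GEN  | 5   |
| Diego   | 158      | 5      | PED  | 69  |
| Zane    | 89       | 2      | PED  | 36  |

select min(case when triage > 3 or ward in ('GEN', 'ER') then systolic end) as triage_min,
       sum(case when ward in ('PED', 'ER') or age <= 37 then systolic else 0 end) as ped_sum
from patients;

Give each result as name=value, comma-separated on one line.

[triage_min: triage > 3 or ward in ('GEN', 'ER')]
patient=Yara: ✗
patient=Noor: ✓ → 148
patient=Gus: ✓ → 91
patient=Ines: ✓ → 96
patient=Carmen: ✗
patient=Uma: ✗
patient=Tara: ✗
patient=Xiu: ✓ → 98
patient=Omar: ✗
patient=Eve: ✓ → 124
patient=Diego: ✓ → 158
patient=Zane: ✗
triage_min = MIN(148, 91, 96, 98, 124, 158) = 91
—
[ped_sum: ward in ('PED', 'ER') or age <= 37]
patient=Yara: ✓ → 154
patient=Noor: ✓ → 148
patient=Gus: ✓ → 91
patient=Ines: ✓ → 96
patient=Carmen: ✗
patient=Uma: ✓ → 140
patient=Tara: ✓ → 136
patient=Xiu: ✓ → 98
patient=Omar: ✓ → 147
patient=Eve: ✓ → 124
patient=Diego: ✓ → 158
patient=Zane: ✓ → 89
ped_sum = 154 + 148 + 91 + 96 + 140 + 136 + 98 + 147 + 124 + 158 + 89 = 1381

triage_min=91, ped_sum=1381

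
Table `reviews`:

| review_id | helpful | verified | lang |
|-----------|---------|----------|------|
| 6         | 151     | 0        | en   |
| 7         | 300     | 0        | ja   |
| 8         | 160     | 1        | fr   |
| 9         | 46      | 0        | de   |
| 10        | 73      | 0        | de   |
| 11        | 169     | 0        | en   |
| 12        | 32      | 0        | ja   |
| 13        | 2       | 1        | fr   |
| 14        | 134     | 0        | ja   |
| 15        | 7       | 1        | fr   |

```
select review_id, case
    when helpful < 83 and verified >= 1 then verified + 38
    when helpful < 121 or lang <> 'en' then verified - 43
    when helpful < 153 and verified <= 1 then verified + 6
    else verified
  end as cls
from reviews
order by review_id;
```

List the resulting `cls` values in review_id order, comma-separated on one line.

6, -43, -42, -43, -43, 0, -43, 39, -43, 39

review_id=6: helpful < 153 and verified <= 1 → 6
review_id=7: helpful < 121 or lang <> 'en' → -43
review_id=8: helpful < 121 or lang <> 'en' → -42
review_id=9: helpful < 121 or lang <> 'en' → -43
review_id=10: helpful < 121 or lang <> 'en' → -43
review_id=11: ELSE → 0
review_id=12: helpful < 121 or lang <> 'en' → -43
review_id=13: helpful < 83 and verified >= 1 → 39
review_id=14: helpful < 121 or lang <> 'en' → -43
review_id=15: helpful < 83 and verified >= 1 → 39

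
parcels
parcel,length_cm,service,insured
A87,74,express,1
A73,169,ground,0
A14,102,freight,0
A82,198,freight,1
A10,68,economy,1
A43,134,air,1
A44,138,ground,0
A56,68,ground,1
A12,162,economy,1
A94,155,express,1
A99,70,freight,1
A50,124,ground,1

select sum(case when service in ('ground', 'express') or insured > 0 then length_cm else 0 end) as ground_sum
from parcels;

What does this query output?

parcel=A87: ✓ → 74
parcel=A73: ✓ → 169
parcel=A14: ✗
parcel=A82: ✓ → 198
parcel=A10: ✓ → 68
parcel=A43: ✓ → 134
parcel=A44: ✓ → 138
parcel=A56: ✓ → 68
parcel=A12: ✓ → 162
parcel=A94: ✓ → 155
parcel=A99: ✓ → 70
parcel=A50: ✓ → 124
ground_sum = 74 + 169 + 198 + 68 + 134 + 138 + 68 + 162 + 155 + 70 + 124 = 1360

1360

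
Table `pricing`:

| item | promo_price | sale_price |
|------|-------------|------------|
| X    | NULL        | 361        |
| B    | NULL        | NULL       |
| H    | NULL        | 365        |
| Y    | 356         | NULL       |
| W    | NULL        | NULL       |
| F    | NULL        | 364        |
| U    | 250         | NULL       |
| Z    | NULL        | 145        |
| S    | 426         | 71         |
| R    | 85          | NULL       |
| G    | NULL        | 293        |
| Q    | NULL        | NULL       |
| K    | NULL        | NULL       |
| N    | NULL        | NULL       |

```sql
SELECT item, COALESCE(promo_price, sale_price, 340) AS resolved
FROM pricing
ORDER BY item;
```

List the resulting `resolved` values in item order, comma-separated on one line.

item=B: promo_price=NULL, sale_price=NULL, → literal 340 → 340
item=F: promo_price=NULL, sale_price=364 → 364
item=G: promo_price=NULL, sale_price=293 → 293
item=H: promo_price=NULL, sale_price=365 → 365
item=K: promo_price=NULL, sale_price=NULL, → literal 340 → 340
item=N: promo_price=NULL, sale_price=NULL, → literal 340 → 340
item=Q: promo_price=NULL, sale_price=NULL, → literal 340 → 340
item=R: promo_price=85 → 85
item=S: promo_price=426 → 426
item=U: promo_price=250 → 250
item=W: promo_price=NULL, sale_price=NULL, → literal 340 → 340
item=X: promo_price=NULL, sale_price=361 → 361
item=Y: promo_price=356 → 356
item=Z: promo_price=NULL, sale_price=145 → 145

340, 364, 293, 365, 340, 340, 340, 85, 426, 250, 340, 361, 356, 145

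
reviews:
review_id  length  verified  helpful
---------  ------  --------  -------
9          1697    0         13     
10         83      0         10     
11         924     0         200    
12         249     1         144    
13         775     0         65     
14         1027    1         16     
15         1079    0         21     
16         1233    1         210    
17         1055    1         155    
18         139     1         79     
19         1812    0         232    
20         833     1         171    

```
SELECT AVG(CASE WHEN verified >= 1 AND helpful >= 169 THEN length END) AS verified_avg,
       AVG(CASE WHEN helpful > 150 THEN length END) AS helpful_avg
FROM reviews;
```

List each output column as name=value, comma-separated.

verified_avg=1033, helpful_avg=1171.4

[verified_avg: verified >= 1 AND helpful >= 169]
review_id=9: ✗
review_id=10: ✗
review_id=11: ✗
review_id=12: ✗
review_id=13: ✗
review_id=14: ✗
review_id=15: ✗
review_id=16: ✓ → 1233
review_id=17: ✗
review_id=18: ✗
review_id=19: ✗
review_id=20: ✓ → 833
verified_avg = (1233 + 833) / 2 = 1033
—
[helpful_avg: helpful > 150]
review_id=9: ✗
review_id=10: ✗
review_id=11: ✓ → 924
review_id=12: ✗
review_id=13: ✗
review_id=14: ✗
review_id=15: ✗
review_id=16: ✓ → 1233
review_id=17: ✓ → 1055
review_id=18: ✗
review_id=19: ✓ → 1812
review_id=20: ✓ → 833
helpful_avg = (924 + 1233 + 1055 + 1812 + 833) / 5 = 1171.4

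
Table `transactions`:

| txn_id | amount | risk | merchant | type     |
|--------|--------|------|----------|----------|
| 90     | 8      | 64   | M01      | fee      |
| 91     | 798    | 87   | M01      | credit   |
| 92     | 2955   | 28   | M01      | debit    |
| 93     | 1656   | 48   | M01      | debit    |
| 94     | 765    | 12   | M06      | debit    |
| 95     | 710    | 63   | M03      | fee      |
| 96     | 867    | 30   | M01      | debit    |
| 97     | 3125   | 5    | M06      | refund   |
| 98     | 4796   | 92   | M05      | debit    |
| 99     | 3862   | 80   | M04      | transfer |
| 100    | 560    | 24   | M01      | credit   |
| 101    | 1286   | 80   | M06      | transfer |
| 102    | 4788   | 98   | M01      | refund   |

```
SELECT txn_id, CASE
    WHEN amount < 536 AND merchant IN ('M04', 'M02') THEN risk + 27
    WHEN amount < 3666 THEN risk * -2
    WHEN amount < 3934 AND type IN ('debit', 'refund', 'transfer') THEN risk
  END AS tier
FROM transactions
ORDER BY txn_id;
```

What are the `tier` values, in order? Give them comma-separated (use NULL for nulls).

-128, -174, -56, -96, -24, -126, -60, -10, NULL, 80, -48, -160, NULL

txn_id=90: amount < 3666 → -128
txn_id=91: amount < 3666 → -174
txn_id=92: amount < 3666 → -56
txn_id=93: amount < 3666 → -96
txn_id=94: amount < 3666 → -24
txn_id=95: amount < 3666 → -126
txn_id=96: amount < 3666 → -60
txn_id=97: amount < 3666 → -10
txn_id=98: (no match → NULL) → NULL
txn_id=99: amount < 3934 AND type IN ('debit', 'refund', 'transfer') → 80
txn_id=100: amount < 3666 → -48
txn_id=101: amount < 3666 → -160
txn_id=102: (no match → NULL) → NULL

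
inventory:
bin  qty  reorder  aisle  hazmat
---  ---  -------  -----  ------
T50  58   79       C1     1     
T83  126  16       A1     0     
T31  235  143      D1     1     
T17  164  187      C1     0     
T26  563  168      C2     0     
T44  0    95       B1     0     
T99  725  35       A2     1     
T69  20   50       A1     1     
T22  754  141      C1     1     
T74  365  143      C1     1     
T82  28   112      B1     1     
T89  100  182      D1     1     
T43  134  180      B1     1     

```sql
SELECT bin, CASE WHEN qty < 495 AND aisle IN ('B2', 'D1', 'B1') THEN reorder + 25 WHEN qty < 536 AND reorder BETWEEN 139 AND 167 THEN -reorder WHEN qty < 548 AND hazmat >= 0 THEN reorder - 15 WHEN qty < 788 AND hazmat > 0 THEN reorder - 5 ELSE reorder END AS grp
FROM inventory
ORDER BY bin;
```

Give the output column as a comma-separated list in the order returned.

172, 136, 168, 168, 205, 120, 64, 35, -143, 137, 1, 207, 30

bin=T17: qty < 548 AND hazmat >= 0 → 172
bin=T22: qty < 788 AND hazmat > 0 → 136
bin=T26: ELSE → 168
bin=T31: qty < 495 AND aisle IN ('B2', 'D1', 'B1') → 168
bin=T43: qty < 495 AND aisle IN ('B2', 'D1', 'B1') → 205
bin=T44: qty < 495 AND aisle IN ('B2', 'D1', 'B1') → 120
bin=T50: qty < 548 AND hazmat >= 0 → 64
bin=T69: qty < 548 AND hazmat >= 0 → 35
bin=T74: qty < 536 AND reorder BETWEEN 139 AND 167 → -143
bin=T82: qty < 495 AND aisle IN ('B2', 'D1', 'B1') → 137
bin=T83: qty < 548 AND hazmat >= 0 → 1
bin=T89: qty < 495 AND aisle IN ('B2', 'D1', 'B1') → 207
bin=T99: qty < 788 AND hazmat > 0 → 30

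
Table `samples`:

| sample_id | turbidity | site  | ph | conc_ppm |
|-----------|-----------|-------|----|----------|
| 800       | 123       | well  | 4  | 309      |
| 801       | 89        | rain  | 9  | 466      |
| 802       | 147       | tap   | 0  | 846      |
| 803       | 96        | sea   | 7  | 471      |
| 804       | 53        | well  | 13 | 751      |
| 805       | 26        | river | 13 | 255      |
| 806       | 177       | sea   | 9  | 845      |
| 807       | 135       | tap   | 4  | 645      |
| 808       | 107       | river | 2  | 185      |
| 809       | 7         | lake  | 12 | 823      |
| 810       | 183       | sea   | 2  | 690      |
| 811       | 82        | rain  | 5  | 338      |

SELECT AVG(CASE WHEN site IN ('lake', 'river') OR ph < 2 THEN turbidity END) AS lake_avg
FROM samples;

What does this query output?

sample_id=800: ✗
sample_id=801: ✗
sample_id=802: ✓ → 147
sample_id=803: ✗
sample_id=804: ✗
sample_id=805: ✓ → 26
sample_id=806: ✗
sample_id=807: ✗
sample_id=808: ✓ → 107
sample_id=809: ✓ → 7
sample_id=810: ✗
sample_id=811: ✗
lake_avg = (147 + 26 + 107 + 7) / 4 = 71.75

71.75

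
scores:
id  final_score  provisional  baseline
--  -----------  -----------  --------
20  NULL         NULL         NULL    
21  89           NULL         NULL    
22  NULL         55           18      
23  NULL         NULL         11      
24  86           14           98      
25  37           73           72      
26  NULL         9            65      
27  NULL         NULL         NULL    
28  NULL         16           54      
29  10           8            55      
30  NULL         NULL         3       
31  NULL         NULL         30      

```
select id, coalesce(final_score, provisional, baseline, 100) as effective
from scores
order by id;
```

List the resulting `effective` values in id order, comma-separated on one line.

100, 89, 55, 11, 86, 37, 9, 100, 16, 10, 3, 30

id=20: final_score=NULL, provisional=NULL, baseline=NULL, → literal 100 → 100
id=21: final_score=89 → 89
id=22: final_score=NULL, provisional=55 → 55
id=23: final_score=NULL, provisional=NULL, baseline=11 → 11
id=24: final_score=86 → 86
id=25: final_score=37 → 37
id=26: final_score=NULL, provisional=9 → 9
id=27: final_score=NULL, provisional=NULL, baseline=NULL, → literal 100 → 100
id=28: final_score=NULL, provisional=16 → 16
id=29: final_score=10 → 10
id=30: final_score=NULL, provisional=NULL, baseline=3 → 3
id=31: final_score=NULL, provisional=NULL, baseline=30 → 30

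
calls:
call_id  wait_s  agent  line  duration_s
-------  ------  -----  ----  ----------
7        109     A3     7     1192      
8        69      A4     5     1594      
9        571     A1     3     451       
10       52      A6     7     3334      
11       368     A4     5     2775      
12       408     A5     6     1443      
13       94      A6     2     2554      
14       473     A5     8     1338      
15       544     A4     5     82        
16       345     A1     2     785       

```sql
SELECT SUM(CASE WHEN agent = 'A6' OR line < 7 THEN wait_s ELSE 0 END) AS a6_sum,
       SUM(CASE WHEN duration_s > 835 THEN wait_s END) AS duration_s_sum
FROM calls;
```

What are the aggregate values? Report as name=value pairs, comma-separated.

a6_sum=2451, duration_s_sum=1573

[a6_sum: agent = 'A6' OR line < 7]
call_id=7: ✗
call_id=8: ✓ → 69
call_id=9: ✓ → 571
call_id=10: ✓ → 52
call_id=11: ✓ → 368
call_id=12: ✓ → 408
call_id=13: ✓ → 94
call_id=14: ✗
call_id=15: ✓ → 544
call_id=16: ✓ → 345
a6_sum = 69 + 571 + 52 + 368 + 408 + 94 + 544 + 345 = 2451
—
[duration_s_sum: duration_s > 835]
call_id=7: ✓ → 109
call_id=8: ✓ → 69
call_id=9: ✗
call_id=10: ✓ → 52
call_id=11: ✓ → 368
call_id=12: ✓ → 408
call_id=13: ✓ → 94
call_id=14: ✓ → 473
call_id=15: ✗
call_id=16: ✗
duration_s_sum = 109 + 69 + 52 + 368 + 408 + 94 + 473 = 1573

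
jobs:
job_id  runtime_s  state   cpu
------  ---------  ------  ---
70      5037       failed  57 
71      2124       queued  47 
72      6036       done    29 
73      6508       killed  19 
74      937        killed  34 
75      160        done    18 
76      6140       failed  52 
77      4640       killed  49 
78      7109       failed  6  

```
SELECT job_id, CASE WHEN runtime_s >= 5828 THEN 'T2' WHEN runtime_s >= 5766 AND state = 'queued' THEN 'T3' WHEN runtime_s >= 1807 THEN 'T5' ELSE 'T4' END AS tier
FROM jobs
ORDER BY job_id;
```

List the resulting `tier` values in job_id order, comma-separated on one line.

T5, T5, T2, T2, T4, T4, T2, T5, T2

job_id=70: runtime_s >= 1807 → T5
job_id=71: runtime_s >= 1807 → T5
job_id=72: runtime_s >= 5828 → T2
job_id=73: runtime_s >= 5828 → T2
job_id=74: ELSE → T4
job_id=75: ELSE → T4
job_id=76: runtime_s >= 5828 → T2
job_id=77: runtime_s >= 1807 → T5
job_id=78: runtime_s >= 5828 → T2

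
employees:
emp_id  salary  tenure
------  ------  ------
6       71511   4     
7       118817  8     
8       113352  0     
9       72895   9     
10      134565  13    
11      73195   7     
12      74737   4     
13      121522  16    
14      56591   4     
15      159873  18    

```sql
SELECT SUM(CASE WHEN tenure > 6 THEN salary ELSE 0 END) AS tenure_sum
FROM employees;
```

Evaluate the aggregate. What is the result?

emp_id=6: ✗
emp_id=7: ✓ → 118817
emp_id=8: ✗
emp_id=9: ✓ → 72895
emp_id=10: ✓ → 134565
emp_id=11: ✓ → 73195
emp_id=12: ✗
emp_id=13: ✓ → 121522
emp_id=14: ✗
emp_id=15: ✓ → 159873
tenure_sum = 118817 + 72895 + 134565 + 73195 + 121522 + 159873 = 680867

680867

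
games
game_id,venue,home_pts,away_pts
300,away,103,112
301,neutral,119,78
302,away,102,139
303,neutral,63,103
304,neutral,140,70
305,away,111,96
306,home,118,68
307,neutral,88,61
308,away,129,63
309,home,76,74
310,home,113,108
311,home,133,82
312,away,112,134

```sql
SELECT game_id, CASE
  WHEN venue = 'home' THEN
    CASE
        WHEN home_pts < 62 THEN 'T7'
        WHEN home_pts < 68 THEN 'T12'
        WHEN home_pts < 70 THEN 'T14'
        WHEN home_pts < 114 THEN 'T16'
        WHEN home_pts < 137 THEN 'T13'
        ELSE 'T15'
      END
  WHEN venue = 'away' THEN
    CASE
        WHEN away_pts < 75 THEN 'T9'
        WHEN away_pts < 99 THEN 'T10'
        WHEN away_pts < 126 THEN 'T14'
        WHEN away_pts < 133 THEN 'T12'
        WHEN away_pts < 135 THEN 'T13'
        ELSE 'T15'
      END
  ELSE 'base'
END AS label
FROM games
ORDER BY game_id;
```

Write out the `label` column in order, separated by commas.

T14, base, T15, base, base, T10, T13, base, T9, T16, T16, T13, T13

game_id=300: venue='away' → inner[away_pts < 126] → T14
game_id=301: venue='neutral' → outer ELSE → base
game_id=302: venue='away' → inner[ELSE] → T15
game_id=303: venue='neutral' → outer ELSE → base
game_id=304: venue='neutral' → outer ELSE → base
game_id=305: venue='away' → inner[away_pts < 99] → T10
game_id=306: venue='home' → inner[home_pts < 137] → T13
game_id=307: venue='neutral' → outer ELSE → base
game_id=308: venue='away' → inner[away_pts < 75] → T9
game_id=309: venue='home' → inner[home_pts < 114] → T16
game_id=310: venue='home' → inner[home_pts < 114] → T16
game_id=311: venue='home' → inner[home_pts < 137] → T13
game_id=312: venue='away' → inner[away_pts < 135] → T13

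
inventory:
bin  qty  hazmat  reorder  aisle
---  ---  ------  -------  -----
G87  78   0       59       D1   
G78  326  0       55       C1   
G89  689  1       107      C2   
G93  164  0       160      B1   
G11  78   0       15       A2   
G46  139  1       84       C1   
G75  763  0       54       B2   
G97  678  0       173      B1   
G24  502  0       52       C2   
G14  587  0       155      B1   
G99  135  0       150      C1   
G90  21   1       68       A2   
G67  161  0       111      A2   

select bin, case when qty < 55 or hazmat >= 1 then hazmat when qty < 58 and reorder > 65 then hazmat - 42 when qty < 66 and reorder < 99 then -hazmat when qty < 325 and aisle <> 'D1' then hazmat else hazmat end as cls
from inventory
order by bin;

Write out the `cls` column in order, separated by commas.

bin=G11: qty < 325 and aisle <> 'D1' → 0
bin=G14: ELSE → 0
bin=G24: ELSE → 0
bin=G46: qty < 55 or hazmat >= 1 → 1
bin=G67: qty < 325 and aisle <> 'D1' → 0
bin=G75: ELSE → 0
bin=G78: ELSE → 0
bin=G87: ELSE → 0
bin=G89: qty < 55 or hazmat >= 1 → 1
bin=G90: qty < 55 or hazmat >= 1 → 1
bin=G93: qty < 325 and aisle <> 'D1' → 0
bin=G97: ELSE → 0
bin=G99: qty < 325 and aisle <> 'D1' → 0

0, 0, 0, 1, 0, 0, 0, 0, 1, 1, 0, 0, 0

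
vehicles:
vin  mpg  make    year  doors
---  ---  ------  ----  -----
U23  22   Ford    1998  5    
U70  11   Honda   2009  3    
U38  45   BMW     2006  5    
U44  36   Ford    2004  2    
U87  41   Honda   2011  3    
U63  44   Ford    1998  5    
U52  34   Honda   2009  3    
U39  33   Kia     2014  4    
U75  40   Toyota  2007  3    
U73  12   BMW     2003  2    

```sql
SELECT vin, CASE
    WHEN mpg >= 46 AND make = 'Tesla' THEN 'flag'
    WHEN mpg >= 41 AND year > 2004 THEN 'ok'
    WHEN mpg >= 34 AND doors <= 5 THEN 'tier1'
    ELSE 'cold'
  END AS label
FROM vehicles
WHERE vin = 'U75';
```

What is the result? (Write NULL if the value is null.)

tier1

vin = U75: mpg=40, make=Toyota, year=2007, doors=3.
mpg >= 46 AND make = 'Tesla' → false
mpg >= 41 AND year > 2004 → false
mpg >= 34 AND doors <= 5 → true → tier1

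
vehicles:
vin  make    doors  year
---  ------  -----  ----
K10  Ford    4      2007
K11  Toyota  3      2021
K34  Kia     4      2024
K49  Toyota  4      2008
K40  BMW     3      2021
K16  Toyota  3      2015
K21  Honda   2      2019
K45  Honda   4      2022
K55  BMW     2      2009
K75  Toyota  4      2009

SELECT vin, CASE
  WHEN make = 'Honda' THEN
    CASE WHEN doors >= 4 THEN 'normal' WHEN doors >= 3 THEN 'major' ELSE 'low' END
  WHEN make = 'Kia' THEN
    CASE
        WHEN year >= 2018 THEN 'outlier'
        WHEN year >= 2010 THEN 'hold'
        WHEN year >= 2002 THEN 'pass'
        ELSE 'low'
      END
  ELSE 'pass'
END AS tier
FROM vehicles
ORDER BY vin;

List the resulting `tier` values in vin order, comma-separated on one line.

pass, pass, pass, low, outlier, pass, normal, pass, pass, pass

vin=K10: make='Ford' → outer ELSE → pass
vin=K11: make='Toyota' → outer ELSE → pass
vin=K16: make='Toyota' → outer ELSE → pass
vin=K21: make='Honda' → inner[ELSE] → low
vin=K34: make='Kia' → inner[year >= 2018] → outlier
vin=K40: make='BMW' → outer ELSE → pass
vin=K45: make='Honda' → inner[doors >= 4] → normal
vin=K49: make='Toyota' → outer ELSE → pass
vin=K55: make='BMW' → outer ELSE → pass
vin=K75: make='Toyota' → outer ELSE → pass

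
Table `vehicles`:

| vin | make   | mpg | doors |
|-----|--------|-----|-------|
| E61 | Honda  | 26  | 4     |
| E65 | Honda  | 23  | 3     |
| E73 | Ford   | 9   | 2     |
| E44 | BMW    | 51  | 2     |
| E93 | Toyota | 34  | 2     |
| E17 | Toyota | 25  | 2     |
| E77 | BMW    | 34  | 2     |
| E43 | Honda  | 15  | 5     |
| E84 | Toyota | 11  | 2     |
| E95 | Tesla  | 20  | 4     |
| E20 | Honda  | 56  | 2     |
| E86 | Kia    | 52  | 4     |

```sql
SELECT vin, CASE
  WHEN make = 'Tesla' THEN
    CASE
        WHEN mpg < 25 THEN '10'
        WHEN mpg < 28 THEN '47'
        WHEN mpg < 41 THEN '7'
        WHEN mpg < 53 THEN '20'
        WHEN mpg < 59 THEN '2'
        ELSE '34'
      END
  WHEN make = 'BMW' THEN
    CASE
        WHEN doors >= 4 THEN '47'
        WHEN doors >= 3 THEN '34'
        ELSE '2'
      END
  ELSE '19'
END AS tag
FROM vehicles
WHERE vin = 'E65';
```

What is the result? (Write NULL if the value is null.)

19

vin = E65: make=Honda, mpg=23, doors=3.
make='Honda' → outer ELSE → 19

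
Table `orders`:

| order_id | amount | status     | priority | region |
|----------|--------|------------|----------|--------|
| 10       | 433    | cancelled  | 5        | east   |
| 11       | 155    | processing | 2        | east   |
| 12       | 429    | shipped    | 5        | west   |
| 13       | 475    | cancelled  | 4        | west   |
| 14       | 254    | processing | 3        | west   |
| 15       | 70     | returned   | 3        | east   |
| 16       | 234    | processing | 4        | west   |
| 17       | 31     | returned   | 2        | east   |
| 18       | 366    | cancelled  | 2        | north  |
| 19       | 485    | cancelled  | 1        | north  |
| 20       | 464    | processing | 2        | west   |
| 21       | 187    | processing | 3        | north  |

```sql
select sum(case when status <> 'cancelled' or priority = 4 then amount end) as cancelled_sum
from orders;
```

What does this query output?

2299

order_id=10: ✗
order_id=11: ✓ → 155
order_id=12: ✓ → 429
order_id=13: ✓ → 475
order_id=14: ✓ → 254
order_id=15: ✓ → 70
order_id=16: ✓ → 234
order_id=17: ✓ → 31
order_id=18: ✗
order_id=19: ✗
order_id=20: ✓ → 464
order_id=21: ✓ → 187
cancelled_sum = 155 + 429 + 475 + 254 + 70 + 234 + 31 + 464 + 187 = 2299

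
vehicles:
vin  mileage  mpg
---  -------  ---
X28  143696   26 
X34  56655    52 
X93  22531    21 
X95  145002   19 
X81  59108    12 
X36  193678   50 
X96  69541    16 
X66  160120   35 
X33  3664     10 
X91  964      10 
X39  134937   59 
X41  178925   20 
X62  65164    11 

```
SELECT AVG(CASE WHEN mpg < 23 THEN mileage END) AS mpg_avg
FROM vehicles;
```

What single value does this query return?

68112.375

vin=X28: ✗
vin=X34: ✗
vin=X93: ✓ → 22531
vin=X95: ✓ → 145002
vin=X81: ✓ → 59108
vin=X36: ✗
vin=X96: ✓ → 69541
vin=X66: ✗
vin=X33: ✓ → 3664
vin=X91: ✓ → 964
vin=X39: ✗
vin=X41: ✓ → 178925
vin=X62: ✓ → 65164
mpg_avg = (22531 + 145002 + 59108 + 69541 + 3664 + 964 + 178925 + 65164) / 8 = 68112.375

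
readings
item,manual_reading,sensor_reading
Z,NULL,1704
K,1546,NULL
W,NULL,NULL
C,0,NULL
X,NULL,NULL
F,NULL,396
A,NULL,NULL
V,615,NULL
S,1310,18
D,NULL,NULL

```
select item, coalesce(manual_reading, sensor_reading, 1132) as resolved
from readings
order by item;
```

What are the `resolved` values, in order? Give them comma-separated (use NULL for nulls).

1132, 0, 1132, 396, 1546, 1310, 615, 1132, 1132, 1704

item=A: manual_reading=NULL, sensor_reading=NULL, → literal 1132 → 1132
item=C: manual_reading=0 → 0
item=D: manual_reading=NULL, sensor_reading=NULL, → literal 1132 → 1132
item=F: manual_reading=NULL, sensor_reading=396 → 396
item=K: manual_reading=1546 → 1546
item=S: manual_reading=1310 → 1310
item=V: manual_reading=615 → 615
item=W: manual_reading=NULL, sensor_reading=NULL, → literal 1132 → 1132
item=X: manual_reading=NULL, sensor_reading=NULL, → literal 1132 → 1132
item=Z: manual_reading=NULL, sensor_reading=1704 → 1704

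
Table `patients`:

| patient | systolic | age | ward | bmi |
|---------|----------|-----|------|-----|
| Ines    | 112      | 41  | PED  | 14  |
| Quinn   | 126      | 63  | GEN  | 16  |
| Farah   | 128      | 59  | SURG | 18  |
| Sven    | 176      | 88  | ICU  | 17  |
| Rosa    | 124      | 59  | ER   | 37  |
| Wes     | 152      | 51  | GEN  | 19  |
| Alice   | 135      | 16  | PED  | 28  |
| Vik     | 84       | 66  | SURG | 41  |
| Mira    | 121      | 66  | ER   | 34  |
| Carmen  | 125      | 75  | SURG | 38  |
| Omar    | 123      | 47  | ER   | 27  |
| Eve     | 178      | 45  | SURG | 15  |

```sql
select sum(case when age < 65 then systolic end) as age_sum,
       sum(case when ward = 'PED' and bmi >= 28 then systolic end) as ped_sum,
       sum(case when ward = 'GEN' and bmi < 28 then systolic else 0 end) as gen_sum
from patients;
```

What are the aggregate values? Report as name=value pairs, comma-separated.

age_sum=1078, ped_sum=135, gen_sum=278

[age_sum: age < 65]
patient=Ines: ✓ → 112
patient=Quinn: ✓ → 126
patient=Farah: ✓ → 128
patient=Sven: ✗
patient=Rosa: ✓ → 124
patient=Wes: ✓ → 152
patient=Alice: ✓ → 135
patient=Vik: ✗
patient=Mira: ✗
patient=Carmen: ✗
patient=Omar: ✓ → 123
patient=Eve: ✓ → 178
age_sum = 112 + 126 + 128 + 124 + 152 + 135 + 123 + 178 = 1078
—
[ped_sum: ward = 'PED' and bmi >= 28]
patient=Ines: ✗
patient=Quinn: ✗
patient=Farah: ✗
patient=Sven: ✗
patient=Rosa: ✗
patient=Wes: ✗
patient=Alice: ✓ → 135
patient=Vik: ✗
patient=Mira: ✗
patient=Carmen: ✗
patient=Omar: ✗
patient=Eve: ✗
ped_sum = 135
—
[gen_sum: ward = 'GEN' and bmi < 28]
patient=Ines: ✗
patient=Quinn: ✓ → 126
patient=Farah: ✗
patient=Sven: ✗
patient=Rosa: ✗
patient=Wes: ✓ → 152
patient=Alice: ✗
patient=Vik: ✗
patient=Mira: ✗
patient=Carmen: ✗
patient=Omar: ✗
patient=Eve: ✗
gen_sum = 126 + 152 = 278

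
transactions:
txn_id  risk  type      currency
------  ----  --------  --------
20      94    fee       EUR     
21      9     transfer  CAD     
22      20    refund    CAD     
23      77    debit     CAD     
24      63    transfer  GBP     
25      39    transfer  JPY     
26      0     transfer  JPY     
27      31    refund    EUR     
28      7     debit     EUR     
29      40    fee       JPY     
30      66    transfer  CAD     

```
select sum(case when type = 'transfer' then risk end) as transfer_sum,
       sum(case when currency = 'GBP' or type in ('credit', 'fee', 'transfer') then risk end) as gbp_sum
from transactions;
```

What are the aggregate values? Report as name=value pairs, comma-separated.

[transfer_sum: type = 'transfer']
txn_id=20: ✗
txn_id=21: ✓ → 9
txn_id=22: ✗
txn_id=23: ✗
txn_id=24: ✓ → 63
txn_id=25: ✓ → 39
txn_id=26: ✓ → 0
txn_id=27: ✗
txn_id=28: ✗
txn_id=29: ✗
txn_id=30: ✓ → 66
transfer_sum = 9 + 63 + 39 + 66 = 177
—
[gbp_sum: currency = 'GBP' or type in ('credit', 'fee', 'transfer')]
txn_id=20: ✓ → 94
txn_id=21: ✓ → 9
txn_id=22: ✗
txn_id=23: ✗
txn_id=24: ✓ → 63
txn_id=25: ✓ → 39
txn_id=26: ✓ → 0
txn_id=27: ✗
txn_id=28: ✗
txn_id=29: ✓ → 40
txn_id=30: ✓ → 66
gbp_sum = 94 + 9 + 63 + 39 + 40 + 66 = 311

transfer_sum=177, gbp_sum=311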